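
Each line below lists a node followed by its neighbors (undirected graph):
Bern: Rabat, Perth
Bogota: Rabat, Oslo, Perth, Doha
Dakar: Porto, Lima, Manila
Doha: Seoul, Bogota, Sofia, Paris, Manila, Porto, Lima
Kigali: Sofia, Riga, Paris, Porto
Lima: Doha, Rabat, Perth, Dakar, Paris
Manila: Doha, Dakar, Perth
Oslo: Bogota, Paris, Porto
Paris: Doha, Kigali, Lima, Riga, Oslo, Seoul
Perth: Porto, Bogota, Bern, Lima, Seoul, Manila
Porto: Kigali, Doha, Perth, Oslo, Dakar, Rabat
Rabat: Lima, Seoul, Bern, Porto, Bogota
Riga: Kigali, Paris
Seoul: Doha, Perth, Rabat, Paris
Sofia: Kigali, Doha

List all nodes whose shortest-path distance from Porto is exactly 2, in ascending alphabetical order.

Level 0: Porto
Level 1: Dakar, Doha, Kigali, Oslo, Perth, Rabat
Level 2: Bern, Bogota, Lima, Manila, Paris, Riga, Seoul, Sofia

Bern, Bogota, Lima, Manila, Paris, Riga, Seoul, Sofia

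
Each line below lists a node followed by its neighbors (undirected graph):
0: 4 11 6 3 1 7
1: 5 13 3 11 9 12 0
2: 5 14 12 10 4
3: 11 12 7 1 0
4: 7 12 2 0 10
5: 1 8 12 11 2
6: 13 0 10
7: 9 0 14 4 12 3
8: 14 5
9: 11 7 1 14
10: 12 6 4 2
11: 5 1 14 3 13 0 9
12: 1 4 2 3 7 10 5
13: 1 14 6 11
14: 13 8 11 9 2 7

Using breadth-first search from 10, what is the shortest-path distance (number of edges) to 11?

3

Level 0: 10
Level 1: 2, 4, 6, 12
Level 2: 0, 1, 3, 5, 7, 13, 14
Level 3: 8, 9, 11
11 first appears at level 3.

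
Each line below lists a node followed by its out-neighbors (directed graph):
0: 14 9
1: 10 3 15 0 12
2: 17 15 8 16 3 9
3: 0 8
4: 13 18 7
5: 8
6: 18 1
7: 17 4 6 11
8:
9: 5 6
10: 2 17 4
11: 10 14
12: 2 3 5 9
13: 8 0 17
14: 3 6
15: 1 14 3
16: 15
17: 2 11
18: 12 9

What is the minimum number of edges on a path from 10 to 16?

Level 0: 10
Level 1: 2, 4, 17
Level 2: 3, 7, 8, 9, 11, 13, 15, 16, 18
Level 3: 0, 1, 5, 6, 12, 14
16 first appears at level 2.

2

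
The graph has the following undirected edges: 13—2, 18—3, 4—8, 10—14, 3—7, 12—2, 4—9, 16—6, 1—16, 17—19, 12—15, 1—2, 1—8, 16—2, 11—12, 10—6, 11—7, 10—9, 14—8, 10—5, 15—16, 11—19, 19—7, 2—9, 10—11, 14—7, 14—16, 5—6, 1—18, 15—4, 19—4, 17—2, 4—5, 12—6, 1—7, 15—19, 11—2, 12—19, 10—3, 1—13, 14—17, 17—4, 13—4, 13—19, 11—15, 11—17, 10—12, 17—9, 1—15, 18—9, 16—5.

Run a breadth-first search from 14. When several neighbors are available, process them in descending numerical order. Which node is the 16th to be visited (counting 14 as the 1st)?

12

Visit 14; enqueue 17, 16, 10, 8, 7 → queue [17, 16, 10, 8, 7]
Visit 17; enqueue 19, 11, 9, 4, 2 → queue [16, 10, 8, 7, 19, 11, 9, 4, 2]
Visit 16; enqueue 15, 6, 5, 1 → queue [10, 8, 7, 19, 11, 9, 4, 2, 15, 6, 5, 1]
Visit 10; enqueue 12, 3 → queue [8, 7, 19, 11, 9, 4, 2, 15, 6, 5, 1, 12, 3]
Visit 8 → queue [7, 19, 11, 9, 4, 2, 15, 6, 5, 1, 12, 3]
Visit 7 → queue [19, 11, 9, 4, 2, 15, 6, 5, 1, 12, 3]
Visit 19; enqueue 13 → queue [11, 9, 4, 2, 15, 6, 5, 1, 12, 3, 13]
Visit 11 → queue [9, 4, 2, 15, 6, 5, 1, 12, 3, 13]
Visit 9; enqueue 18 → queue [4, 2, 15, 6, 5, 1, 12, 3, 13, 18]
Visit 4 → queue [2, 15, 6, 5, 1, 12, 3, 13, 18]
Visit 2 → queue [15, 6, 5, 1, 12, 3, 13, 18]
Visit 15 → queue [6, 5, 1, 12, 3, 13, 18]
Visit 6 → queue [5, 1, 12, 3, 13, 18]
Visit 5 → queue [1, 12, 3, 13, 18]
Visit 1 → queue [12, 3, 13, 18]
Visit 12 → queue [3, 13, 18]
Visit 3 → queue [13, 18]
Visit 13 → queue [18]
Visit 18 → queue []

Visit order: 14, 17, 16, 10, 8, 7, 19, 11, 9, 4, 2, 15, 6, 5, 1, 12, 3, 13, 18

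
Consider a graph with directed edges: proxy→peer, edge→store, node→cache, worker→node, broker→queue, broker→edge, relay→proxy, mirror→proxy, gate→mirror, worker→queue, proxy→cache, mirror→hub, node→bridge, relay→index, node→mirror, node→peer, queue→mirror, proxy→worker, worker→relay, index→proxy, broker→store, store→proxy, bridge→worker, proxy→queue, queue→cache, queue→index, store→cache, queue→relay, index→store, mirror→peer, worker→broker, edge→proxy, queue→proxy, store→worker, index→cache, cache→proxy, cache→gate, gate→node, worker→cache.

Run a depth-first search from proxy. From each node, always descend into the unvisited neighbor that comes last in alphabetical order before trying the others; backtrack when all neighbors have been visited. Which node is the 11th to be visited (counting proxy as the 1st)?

Visit proxy
proxy → worker
worker → relay
relay → index
index → store
store → cache
cache → gate
gate → node
node → peer
node → mirror
mirror → hub
node → bridge
worker → queue
worker → broker
broker → edge

Visit order: proxy, worker, relay, index, store, cache, gate, node, peer, mirror, hub, bridge, queue, broker, edge

hub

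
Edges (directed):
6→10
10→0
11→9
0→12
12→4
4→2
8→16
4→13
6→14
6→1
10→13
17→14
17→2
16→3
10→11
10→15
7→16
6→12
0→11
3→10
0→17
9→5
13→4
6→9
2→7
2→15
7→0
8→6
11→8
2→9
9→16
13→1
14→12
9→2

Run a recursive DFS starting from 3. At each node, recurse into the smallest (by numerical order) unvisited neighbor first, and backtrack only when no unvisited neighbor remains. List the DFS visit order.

Visit 3
3 → 10
10 → 0
0 → 11
11 → 8
8 → 6
6 → 1
6 → 9
9 → 2
2 → 7
7 → 16
2 → 15
9 → 5
6 → 12
12 → 4
4 → 13
6 → 14
0 → 17

3, 10, 0, 11, 8, 6, 1, 9, 2, 7, 16, 15, 5, 12, 4, 13, 14, 17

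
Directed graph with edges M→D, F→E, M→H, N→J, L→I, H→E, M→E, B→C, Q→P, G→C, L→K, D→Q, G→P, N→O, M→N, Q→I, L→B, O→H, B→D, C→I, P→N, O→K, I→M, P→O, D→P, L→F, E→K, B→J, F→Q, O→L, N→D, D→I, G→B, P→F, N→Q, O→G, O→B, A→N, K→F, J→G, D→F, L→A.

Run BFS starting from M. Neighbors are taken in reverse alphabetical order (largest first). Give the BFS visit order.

M -> N -> H -> E -> D -> Q -> O -> J -> K -> P -> I -> F -> L -> G -> B -> A -> C

Visit M; enqueue N, H, E, D → queue [N, H, E, D]
Visit N; enqueue Q, O, J → queue [H, E, D, Q, O, J]
Visit H → queue [E, D, Q, O, J]
Visit E; enqueue K → queue [D, Q, O, J, K]
Visit D; enqueue P, I, F → queue [Q, O, J, K, P, I, F]
Visit Q → queue [O, J, K, P, I, F]
Visit O; enqueue L, G, B → queue [J, K, P, I, F, L, G, B]
Visit J → queue [K, P, I, F, L, G, B]
Visit K → queue [P, I, F, L, G, B]
Visit P → queue [I, F, L, G, B]
Visit I → queue [F, L, G, B]
Visit F → queue [L, G, B]
Visit L; enqueue A → queue [G, B, A]
Visit G; enqueue C → queue [B, A, C]
Visit B → queue [A, C]
Visit A → queue [C]
Visit C → queue []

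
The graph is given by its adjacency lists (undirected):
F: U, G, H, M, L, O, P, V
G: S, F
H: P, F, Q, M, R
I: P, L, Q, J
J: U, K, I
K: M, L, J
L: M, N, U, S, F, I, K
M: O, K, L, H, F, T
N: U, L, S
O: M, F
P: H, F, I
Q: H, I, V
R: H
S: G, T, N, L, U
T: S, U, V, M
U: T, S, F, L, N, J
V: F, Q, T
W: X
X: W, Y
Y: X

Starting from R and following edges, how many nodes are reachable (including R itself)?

BFS from R visits: R, H, F, M, P, Q, G, L, O, U, V, K, T, I, S, N, J
Reachable nodes: 17 of 20 total.

17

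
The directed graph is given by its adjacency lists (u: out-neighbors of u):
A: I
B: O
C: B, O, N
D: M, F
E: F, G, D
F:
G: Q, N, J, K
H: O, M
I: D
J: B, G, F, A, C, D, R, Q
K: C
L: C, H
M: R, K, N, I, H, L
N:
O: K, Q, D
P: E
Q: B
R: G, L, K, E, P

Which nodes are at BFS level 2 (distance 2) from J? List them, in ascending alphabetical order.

E, I, K, L, M, N, O, P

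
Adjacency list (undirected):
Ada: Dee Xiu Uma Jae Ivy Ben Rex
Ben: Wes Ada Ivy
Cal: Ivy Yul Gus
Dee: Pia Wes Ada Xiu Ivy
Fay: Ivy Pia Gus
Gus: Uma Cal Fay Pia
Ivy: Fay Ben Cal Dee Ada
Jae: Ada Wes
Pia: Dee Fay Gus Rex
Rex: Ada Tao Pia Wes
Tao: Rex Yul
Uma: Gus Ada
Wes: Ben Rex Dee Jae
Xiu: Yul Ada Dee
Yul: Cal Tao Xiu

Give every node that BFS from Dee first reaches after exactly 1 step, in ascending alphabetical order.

Ada, Ivy, Pia, Wes, Xiu

Level 0: Dee
Level 1: Ada, Ivy, Pia, Wes, Xiu
Level 2: Ben, Cal, Fay, Gus, Jae, Rex, Uma, Yul
Level 3: Tao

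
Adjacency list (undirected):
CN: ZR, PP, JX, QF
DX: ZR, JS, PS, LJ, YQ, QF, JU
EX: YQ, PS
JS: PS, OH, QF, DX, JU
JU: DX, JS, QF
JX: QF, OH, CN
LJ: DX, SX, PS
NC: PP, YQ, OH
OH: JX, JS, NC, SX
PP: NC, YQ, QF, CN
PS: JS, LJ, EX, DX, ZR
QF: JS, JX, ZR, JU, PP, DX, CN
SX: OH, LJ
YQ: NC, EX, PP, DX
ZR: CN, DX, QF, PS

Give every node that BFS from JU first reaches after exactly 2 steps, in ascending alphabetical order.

Level 0: JU
Level 1: DX, JS, QF
Level 2: CN, JX, LJ, OH, PP, PS, YQ, ZR
Level 3: EX, NC, SX

CN, JX, LJ, OH, PP, PS, YQ, ZR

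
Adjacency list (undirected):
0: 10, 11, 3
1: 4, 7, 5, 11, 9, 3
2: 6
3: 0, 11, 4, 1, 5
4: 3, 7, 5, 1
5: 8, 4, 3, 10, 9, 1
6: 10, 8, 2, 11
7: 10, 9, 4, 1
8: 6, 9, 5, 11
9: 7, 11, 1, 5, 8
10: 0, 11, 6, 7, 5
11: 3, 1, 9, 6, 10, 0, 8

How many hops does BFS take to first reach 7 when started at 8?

Level 0: 8
Level 1: 5, 6, 9, 11
Level 2: 0, 1, 2, 3, 4, 7, 10
7 first appears at level 2.

2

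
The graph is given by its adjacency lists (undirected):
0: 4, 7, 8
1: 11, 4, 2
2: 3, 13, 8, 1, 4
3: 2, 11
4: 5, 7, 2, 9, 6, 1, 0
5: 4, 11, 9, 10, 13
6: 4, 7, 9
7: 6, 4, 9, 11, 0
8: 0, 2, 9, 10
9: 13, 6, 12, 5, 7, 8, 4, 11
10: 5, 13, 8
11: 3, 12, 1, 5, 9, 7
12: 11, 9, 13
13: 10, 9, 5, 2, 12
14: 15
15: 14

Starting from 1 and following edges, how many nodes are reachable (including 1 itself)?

BFS from 1 visits: 1, 11, 4, 2, 3, 12, 5, 9, 7, 6, 0, 13, 8, 10
Reachable nodes: 14 of 16 total.

14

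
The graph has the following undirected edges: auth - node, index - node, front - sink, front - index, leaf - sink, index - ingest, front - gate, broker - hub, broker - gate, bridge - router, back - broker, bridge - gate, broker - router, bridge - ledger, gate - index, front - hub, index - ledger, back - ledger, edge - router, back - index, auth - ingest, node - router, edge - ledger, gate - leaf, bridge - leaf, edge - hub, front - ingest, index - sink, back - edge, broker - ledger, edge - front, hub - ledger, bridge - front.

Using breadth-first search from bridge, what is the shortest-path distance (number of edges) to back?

2

Level 0: bridge
Level 1: front, gate, leaf, ledger, router
Level 2: back, broker, edge, hub, index, ingest, node, sink
Level 3: auth
back first appears at level 2.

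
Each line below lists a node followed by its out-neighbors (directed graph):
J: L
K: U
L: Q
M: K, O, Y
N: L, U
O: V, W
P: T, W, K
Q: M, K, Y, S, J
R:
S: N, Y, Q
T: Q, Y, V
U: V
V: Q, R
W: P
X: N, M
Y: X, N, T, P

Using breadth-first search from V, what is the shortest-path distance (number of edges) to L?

3

Level 0: V
Level 1: Q, R
Level 2: J, K, M, S, Y
Level 3: L, N, O, P, T, U, X
Level 4: W
L first appears at level 3.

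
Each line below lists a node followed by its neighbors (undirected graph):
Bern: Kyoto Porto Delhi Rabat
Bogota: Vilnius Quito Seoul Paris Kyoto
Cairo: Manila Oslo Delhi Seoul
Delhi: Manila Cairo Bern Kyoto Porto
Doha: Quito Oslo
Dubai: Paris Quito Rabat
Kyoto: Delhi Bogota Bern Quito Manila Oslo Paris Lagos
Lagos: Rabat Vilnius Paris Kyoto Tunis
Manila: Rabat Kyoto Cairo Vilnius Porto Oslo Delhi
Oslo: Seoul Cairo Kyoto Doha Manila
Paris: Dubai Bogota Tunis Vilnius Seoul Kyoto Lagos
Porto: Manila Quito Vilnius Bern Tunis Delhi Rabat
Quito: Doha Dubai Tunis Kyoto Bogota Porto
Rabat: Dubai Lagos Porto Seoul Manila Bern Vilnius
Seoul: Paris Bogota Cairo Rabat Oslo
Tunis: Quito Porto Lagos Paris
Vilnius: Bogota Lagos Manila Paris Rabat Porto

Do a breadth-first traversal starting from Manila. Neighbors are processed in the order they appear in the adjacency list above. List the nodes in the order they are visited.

Visit Manila; enqueue Rabat, Kyoto, Cairo, Vilnius, Porto, Oslo, Delhi → queue [Rabat, Kyoto, Cairo, Vilnius, Porto, Oslo, Delhi]
Visit Rabat; enqueue Dubai, Lagos, Seoul, Bern → queue [Kyoto, Cairo, Vilnius, Porto, Oslo, Delhi, Dubai, Lagos, Seoul, Bern]
Visit Kyoto; enqueue Bogota, Quito, Paris → queue [Cairo, Vilnius, Porto, Oslo, Delhi, Dubai, Lagos, Seoul, Bern, Bogota, Quito, Paris]
Visit Cairo → queue [Vilnius, Porto, Oslo, Delhi, Dubai, Lagos, Seoul, Bern, Bogota, Quito, Paris]
Visit Vilnius → queue [Porto, Oslo, Delhi, Dubai, Lagos, Seoul, Bern, Bogota, Quito, Paris]
Visit Porto; enqueue Tunis → queue [Oslo, Delhi, Dubai, Lagos, Seoul, Bern, Bogota, Quito, Paris, Tunis]
Visit Oslo; enqueue Doha → queue [Delhi, Dubai, Lagos, Seoul, Bern, Bogota, Quito, Paris, Tunis, Doha]
Visit Delhi → queue [Dubai, Lagos, Seoul, Bern, Bogota, Quito, Paris, Tunis, Doha]
Visit Dubai → queue [Lagos, Seoul, Bern, Bogota, Quito, Paris, Tunis, Doha]
Visit Lagos → queue [Seoul, Bern, Bogota, Quito, Paris, Tunis, Doha]
Visit Seoul → queue [Bern, Bogota, Quito, Paris, Tunis, Doha]
Visit Bern → queue [Bogota, Quito, Paris, Tunis, Doha]
Visit Bogota → queue [Quito, Paris, Tunis, Doha]
Visit Quito → queue [Paris, Tunis, Doha]
Visit Paris → queue [Tunis, Doha]
Visit Tunis → queue [Doha]
Visit Doha → queue []

Manila -> Rabat -> Kyoto -> Cairo -> Vilnius -> Porto -> Oslo -> Delhi -> Dubai -> Lagos -> Seoul -> Bern -> Bogota -> Quito -> Paris -> Tunis -> Doha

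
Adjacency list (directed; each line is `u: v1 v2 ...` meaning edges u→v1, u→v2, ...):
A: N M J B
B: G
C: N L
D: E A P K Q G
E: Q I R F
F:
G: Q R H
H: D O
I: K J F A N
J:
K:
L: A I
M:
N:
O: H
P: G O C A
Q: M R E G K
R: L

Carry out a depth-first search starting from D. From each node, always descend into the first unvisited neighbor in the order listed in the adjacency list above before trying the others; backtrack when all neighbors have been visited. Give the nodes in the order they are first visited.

D, E, Q, M, R, L, A, N, J, B, G, H, O, I, K, F, P, C

Visit D
D → E
E → Q
Q → M
Q → R
R → L
L → A
A → N
A → J
A → B
B → G
G → H
H → O
L → I
I → K
I → F
D → P
P → C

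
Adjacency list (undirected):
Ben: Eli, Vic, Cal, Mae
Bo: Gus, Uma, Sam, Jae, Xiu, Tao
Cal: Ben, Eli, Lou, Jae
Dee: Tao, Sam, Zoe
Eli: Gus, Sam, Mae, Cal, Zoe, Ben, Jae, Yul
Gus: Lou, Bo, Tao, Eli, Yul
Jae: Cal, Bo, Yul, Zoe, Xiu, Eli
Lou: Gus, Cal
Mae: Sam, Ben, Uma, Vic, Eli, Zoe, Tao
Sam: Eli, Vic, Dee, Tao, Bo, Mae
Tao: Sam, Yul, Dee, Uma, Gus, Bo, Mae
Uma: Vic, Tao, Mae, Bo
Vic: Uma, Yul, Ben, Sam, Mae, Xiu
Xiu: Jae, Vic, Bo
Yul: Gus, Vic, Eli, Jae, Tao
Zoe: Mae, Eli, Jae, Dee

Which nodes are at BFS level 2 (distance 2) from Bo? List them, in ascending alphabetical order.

Level 0: Bo
Level 1: Gus, Jae, Sam, Tao, Uma, Xiu
Level 2: Cal, Dee, Eli, Lou, Mae, Vic, Yul, Zoe
Level 3: Ben

Cal, Dee, Eli, Lou, Mae, Vic, Yul, Zoe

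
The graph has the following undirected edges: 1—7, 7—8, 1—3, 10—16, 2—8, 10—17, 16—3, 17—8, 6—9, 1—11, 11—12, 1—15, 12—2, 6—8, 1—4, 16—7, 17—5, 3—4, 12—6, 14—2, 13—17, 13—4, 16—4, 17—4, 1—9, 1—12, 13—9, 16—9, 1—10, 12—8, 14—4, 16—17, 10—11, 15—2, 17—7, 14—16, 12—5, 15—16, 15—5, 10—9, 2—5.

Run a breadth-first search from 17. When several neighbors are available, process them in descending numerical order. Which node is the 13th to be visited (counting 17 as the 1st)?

11

Visit 17; enqueue 16, 13, 10, 8, 7, 5, 4 → queue [16, 13, 10, 8, 7, 5, 4]
Visit 16; enqueue 15, 14, 9, 3 → queue [13, 10, 8, 7, 5, 4, 15, 14, 9, 3]
Visit 13 → queue [10, 8, 7, 5, 4, 15, 14, 9, 3]
Visit 10; enqueue 11, 1 → queue [8, 7, 5, 4, 15, 14, 9, 3, 11, 1]
Visit 8; enqueue 12, 6, 2 → queue [7, 5, 4, 15, 14, 9, 3, 11, 1, 12, 6, 2]
Visit 7 → queue [5, 4, 15, 14, 9, 3, 11, 1, 12, 6, 2]
Visit 5 → queue [4, 15, 14, 9, 3, 11, 1, 12, 6, 2]
Visit 4 → queue [15, 14, 9, 3, 11, 1, 12, 6, 2]
Visit 15 → queue [14, 9, 3, 11, 1, 12, 6, 2]
Visit 14 → queue [9, 3, 11, 1, 12, 6, 2]
Visit 9 → queue [3, 11, 1, 12, 6, 2]
Visit 3 → queue [11, 1, 12, 6, 2]
Visit 11 → queue [1, 12, 6, 2]
Visit 1 → queue [12, 6, 2]
Visit 12 → queue [6, 2]
Visit 6 → queue [2]
Visit 2 → queue []

Visit order: 17, 16, 13, 10, 8, 7, 5, 4, 15, 14, 9, 3, 11, 1, 12, 6, 2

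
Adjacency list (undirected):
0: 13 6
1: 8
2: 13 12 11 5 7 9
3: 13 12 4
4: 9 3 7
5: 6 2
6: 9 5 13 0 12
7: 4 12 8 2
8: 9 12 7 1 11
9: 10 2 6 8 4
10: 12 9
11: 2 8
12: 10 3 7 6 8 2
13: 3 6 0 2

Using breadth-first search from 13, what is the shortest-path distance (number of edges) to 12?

2

Level 0: 13
Level 1: 0, 2, 3, 6
Level 2: 4, 5, 7, 9, 11, 12
Level 3: 8, 10
Level 4: 1
12 first appears at level 2.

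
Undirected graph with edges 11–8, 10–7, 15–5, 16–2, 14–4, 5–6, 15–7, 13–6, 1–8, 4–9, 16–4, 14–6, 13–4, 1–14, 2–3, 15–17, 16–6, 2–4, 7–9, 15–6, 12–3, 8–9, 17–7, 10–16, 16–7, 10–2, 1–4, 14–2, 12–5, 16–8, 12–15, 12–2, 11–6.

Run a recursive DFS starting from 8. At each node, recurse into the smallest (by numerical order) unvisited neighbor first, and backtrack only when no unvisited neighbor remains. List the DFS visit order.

8, 1, 4, 2, 3, 12, 5, 6, 11, 13, 14, 15, 7, 9, 10, 16, 17

Visit 8
8 → 1
1 → 4
4 → 2
2 → 3
3 → 12
12 → 5
5 → 6
6 → 11
6 → 13
6 → 14
6 → 15
15 → 7
7 → 9
7 → 10
10 → 16
7 → 17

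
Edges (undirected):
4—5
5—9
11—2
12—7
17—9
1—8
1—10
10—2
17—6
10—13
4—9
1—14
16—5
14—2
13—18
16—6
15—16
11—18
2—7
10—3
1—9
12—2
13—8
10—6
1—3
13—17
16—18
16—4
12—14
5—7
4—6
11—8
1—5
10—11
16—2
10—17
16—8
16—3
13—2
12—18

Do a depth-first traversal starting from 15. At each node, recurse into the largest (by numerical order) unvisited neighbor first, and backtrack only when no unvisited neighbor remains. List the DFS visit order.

Visit 15
15 → 16
16 → 18
18 → 13
13 → 17
17 → 10
10 → 11
11 → 8
8 → 1
1 → 14
14 → 12
12 → 7
7 → 5
5 → 9
9 → 4
4 → 6
7 → 2
1 → 3

15 → 16 → 18 → 13 → 17 → 10 → 11 → 8 → 1 → 14 → 12 → 7 → 5 → 9 → 4 → 6 → 2 → 3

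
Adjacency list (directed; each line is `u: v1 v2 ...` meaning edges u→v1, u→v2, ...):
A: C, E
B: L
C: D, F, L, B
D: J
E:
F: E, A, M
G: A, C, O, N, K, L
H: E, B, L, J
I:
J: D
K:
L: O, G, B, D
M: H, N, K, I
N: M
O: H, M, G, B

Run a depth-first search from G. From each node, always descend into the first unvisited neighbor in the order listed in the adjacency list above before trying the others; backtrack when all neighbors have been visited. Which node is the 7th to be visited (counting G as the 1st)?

Visit G
G → A
A → C
C → D
D → J
C → F
F → E
F → M
M → H
H → B
B → L
L → O
M → N
M → K
M → I

Visit order: G, A, C, D, J, F, E, M, H, B, L, O, N, K, I

E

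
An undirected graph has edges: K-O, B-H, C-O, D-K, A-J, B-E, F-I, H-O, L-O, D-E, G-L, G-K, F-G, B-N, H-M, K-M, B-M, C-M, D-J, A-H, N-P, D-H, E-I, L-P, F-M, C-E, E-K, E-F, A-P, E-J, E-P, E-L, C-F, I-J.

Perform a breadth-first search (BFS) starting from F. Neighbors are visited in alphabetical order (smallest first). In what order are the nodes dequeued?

Visit F; enqueue C, E, G, I, M → queue [C, E, G, I, M]
Visit C; enqueue O → queue [E, G, I, M, O]
Visit E; enqueue B, D, J, K, L, P → queue [G, I, M, O, B, D, J, K, L, P]
Visit G → queue [I, M, O, B, D, J, K, L, P]
Visit I → queue [M, O, B, D, J, K, L, P]
Visit M; enqueue H → queue [O, B, D, J, K, L, P, H]
Visit O → queue [B, D, J, K, L, P, H]
Visit B; enqueue N → queue [D, J, K, L, P, H, N]
Visit D → queue [J, K, L, P, H, N]
Visit J; enqueue A → queue [K, L, P, H, N, A]
Visit K → queue [L, P, H, N, A]
Visit L → queue [P, H, N, A]
Visit P → queue [H, N, A]
Visit H → queue [N, A]
Visit N → queue [A]
Visit A → queue []

F, C, E, G, I, M, O, B, D, J, K, L, P, H, N, A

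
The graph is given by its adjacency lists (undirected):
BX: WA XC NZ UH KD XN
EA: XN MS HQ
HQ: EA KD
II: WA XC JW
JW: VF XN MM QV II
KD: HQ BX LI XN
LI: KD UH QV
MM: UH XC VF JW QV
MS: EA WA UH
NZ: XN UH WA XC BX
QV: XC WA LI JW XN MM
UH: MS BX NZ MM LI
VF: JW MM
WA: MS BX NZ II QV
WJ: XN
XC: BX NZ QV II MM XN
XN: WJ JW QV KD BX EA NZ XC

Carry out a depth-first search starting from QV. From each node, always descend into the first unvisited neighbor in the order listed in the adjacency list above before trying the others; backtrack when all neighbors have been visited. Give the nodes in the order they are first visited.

QV → XC → BX → WA → MS → EA → XN → WJ → JW → VF → MM → UH → NZ → LI → KD → HQ → II

Visit QV
QV → XC
XC → BX
BX → WA
WA → MS
MS → EA
EA → XN
XN → WJ
XN → JW
JW → VF
VF → MM
MM → UH
UH → NZ
UH → LI
LI → KD
KD → HQ
JW → II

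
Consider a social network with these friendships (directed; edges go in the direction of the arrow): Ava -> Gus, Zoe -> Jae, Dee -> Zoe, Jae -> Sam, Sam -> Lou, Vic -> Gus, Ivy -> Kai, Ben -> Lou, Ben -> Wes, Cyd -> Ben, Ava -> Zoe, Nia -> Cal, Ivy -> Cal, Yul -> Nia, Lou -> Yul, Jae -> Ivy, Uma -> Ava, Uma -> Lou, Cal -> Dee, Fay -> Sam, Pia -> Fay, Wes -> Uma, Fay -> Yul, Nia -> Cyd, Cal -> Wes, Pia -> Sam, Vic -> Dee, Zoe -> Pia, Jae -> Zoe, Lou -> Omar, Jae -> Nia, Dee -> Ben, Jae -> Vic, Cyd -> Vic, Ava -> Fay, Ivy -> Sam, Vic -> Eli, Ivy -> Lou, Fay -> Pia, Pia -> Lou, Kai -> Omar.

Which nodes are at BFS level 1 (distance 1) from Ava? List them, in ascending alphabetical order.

Level 0: Ava
Level 1: Fay, Gus, Zoe
Level 2: Jae, Pia, Sam, Yul
Level 3: Ivy, Lou, Nia, Vic
Level 4: Cal, Cyd, Dee, Eli, Kai, Omar
Level 5: Ben, Wes
Level 6: Uma

Fay, Gus, Zoe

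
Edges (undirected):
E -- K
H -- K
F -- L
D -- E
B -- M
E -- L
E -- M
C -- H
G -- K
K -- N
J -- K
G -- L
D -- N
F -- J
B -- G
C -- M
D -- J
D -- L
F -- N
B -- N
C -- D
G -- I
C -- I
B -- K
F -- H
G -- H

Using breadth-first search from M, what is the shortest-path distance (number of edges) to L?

2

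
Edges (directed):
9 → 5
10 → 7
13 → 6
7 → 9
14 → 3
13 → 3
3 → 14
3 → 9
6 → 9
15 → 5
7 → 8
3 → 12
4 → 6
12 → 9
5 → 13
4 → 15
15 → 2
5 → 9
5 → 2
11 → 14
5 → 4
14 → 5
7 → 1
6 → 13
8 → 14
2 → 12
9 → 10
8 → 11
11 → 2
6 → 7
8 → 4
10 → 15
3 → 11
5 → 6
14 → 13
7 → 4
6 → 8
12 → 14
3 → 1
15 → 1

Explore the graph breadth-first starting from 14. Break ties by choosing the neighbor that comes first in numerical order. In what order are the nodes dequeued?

14 -> 3 -> 5 -> 13 -> 1 -> 9 -> 11 -> 12 -> 2 -> 4 -> 6 -> 10 -> 15 -> 7 -> 8

Visit 14; enqueue 3, 5, 13 → queue [3, 5, 13]
Visit 3; enqueue 1, 9, 11, 12 → queue [5, 13, 1, 9, 11, 12]
Visit 5; enqueue 2, 4, 6 → queue [13, 1, 9, 11, 12, 2, 4, 6]
Visit 13 → queue [1, 9, 11, 12, 2, 4, 6]
Visit 1 → queue [9, 11, 12, 2, 4, 6]
Visit 9; enqueue 10 → queue [11, 12, 2, 4, 6, 10]
Visit 11 → queue [12, 2, 4, 6, 10]
Visit 12 → queue [2, 4, 6, 10]
Visit 2 → queue [4, 6, 10]
Visit 4; enqueue 15 → queue [6, 10, 15]
Visit 6; enqueue 7, 8 → queue [10, 15, 7, 8]
Visit 10 → queue [15, 7, 8]
Visit 15 → queue [7, 8]
Visit 7 → queue [8]
Visit 8 → queue []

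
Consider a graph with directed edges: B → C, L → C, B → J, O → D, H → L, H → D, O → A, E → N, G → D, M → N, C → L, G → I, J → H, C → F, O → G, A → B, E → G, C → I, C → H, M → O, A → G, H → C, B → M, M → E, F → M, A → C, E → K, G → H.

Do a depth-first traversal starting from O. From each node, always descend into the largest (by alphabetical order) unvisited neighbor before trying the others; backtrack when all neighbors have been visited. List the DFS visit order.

O, G, I, H, L, C, F, M, N, E, K, D, A, B, J

Visit O
O → G
G → I
G → H
H → L
L → C
C → F
F → M
M → N
M → E
E → K
H → D
O → A
A → B
B → J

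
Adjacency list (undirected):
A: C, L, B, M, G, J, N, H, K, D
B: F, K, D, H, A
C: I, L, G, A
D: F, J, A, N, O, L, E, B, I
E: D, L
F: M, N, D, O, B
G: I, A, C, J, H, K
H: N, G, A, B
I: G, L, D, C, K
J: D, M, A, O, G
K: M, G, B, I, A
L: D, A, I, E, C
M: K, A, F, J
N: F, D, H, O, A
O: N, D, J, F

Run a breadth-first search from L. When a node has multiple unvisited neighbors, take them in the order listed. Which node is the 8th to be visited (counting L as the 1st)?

Visit L; enqueue D, A, I, E, C → queue [D, A, I, E, C]
Visit D; enqueue F, J, N, O, B → queue [A, I, E, C, F, J, N, O, B]
Visit A; enqueue M, G, H, K → queue [I, E, C, F, J, N, O, B, M, G, H, K]
Visit I → queue [E, C, F, J, N, O, B, M, G, H, K]
Visit E → queue [C, F, J, N, O, B, M, G, H, K]
Visit C → queue [F, J, N, O, B, M, G, H, K]
Visit F → queue [J, N, O, B, M, G, H, K]
Visit J → queue [N, O, B, M, G, H, K]
Visit N → queue [O, B, M, G, H, K]
Visit O → queue [B, M, G, H, K]
Visit B → queue [M, G, H, K]
Visit M → queue [G, H, K]
Visit G → queue [H, K]
Visit H → queue [K]
Visit K → queue []

Visit order: L, D, A, I, E, C, F, J, N, O, B, M, G, H, K

J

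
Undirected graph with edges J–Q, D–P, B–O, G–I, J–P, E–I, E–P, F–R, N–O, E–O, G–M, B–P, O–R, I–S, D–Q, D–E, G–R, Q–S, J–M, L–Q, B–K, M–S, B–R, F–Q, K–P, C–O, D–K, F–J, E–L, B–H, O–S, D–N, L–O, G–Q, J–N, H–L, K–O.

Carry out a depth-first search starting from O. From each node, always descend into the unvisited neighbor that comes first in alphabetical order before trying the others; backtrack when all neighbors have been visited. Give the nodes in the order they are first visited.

Visit O
O → B
B → H
H → L
L → E
E → D
D → K
K → P
P → J
J → F
F → Q
Q → G
G → I
I → S
S → M
G → R
J → N
O → C

O -> B -> H -> L -> E -> D -> K -> P -> J -> F -> Q -> G -> I -> S -> M -> R -> N -> C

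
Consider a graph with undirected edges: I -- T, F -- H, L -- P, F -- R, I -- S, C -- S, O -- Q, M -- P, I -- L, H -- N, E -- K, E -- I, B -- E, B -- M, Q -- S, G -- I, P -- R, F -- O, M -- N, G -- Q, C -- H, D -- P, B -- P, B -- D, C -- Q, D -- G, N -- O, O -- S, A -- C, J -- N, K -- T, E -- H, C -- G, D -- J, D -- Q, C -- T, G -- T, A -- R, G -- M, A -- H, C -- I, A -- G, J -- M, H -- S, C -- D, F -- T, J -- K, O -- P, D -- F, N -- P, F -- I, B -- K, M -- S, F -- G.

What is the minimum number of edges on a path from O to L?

Level 0: O
Level 1: F, N, P, Q, S
Level 2: B, C, D, G, H, I, J, L, M, R, T
Level 3: A, E, K
L first appears at level 2.

2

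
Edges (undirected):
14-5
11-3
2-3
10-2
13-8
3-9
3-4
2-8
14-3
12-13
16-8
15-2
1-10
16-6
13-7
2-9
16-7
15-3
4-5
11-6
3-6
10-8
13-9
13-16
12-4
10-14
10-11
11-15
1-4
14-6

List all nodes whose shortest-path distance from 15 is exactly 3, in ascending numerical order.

1, 5, 12, 13, 16

Level 0: 15
Level 1: 2, 3, 11
Level 2: 4, 6, 8, 9, 10, 14
Level 3: 1, 5, 12, 13, 16
Level 4: 7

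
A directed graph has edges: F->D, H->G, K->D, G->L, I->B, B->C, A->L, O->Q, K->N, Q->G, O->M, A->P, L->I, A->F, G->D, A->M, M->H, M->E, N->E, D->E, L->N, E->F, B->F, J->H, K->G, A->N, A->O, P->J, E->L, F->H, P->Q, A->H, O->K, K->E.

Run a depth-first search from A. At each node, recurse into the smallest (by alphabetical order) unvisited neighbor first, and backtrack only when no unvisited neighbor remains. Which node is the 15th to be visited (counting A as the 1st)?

Q

Visit A
A → F
F → D
D → E
E → L
L → I
I → B
B → C
L → N
F → H
H → G
A → M
A → O
O → K
O → Q
A → P
P → J

Visit order: A, F, D, E, L, I, B, C, N, H, G, M, O, K, Q, P, J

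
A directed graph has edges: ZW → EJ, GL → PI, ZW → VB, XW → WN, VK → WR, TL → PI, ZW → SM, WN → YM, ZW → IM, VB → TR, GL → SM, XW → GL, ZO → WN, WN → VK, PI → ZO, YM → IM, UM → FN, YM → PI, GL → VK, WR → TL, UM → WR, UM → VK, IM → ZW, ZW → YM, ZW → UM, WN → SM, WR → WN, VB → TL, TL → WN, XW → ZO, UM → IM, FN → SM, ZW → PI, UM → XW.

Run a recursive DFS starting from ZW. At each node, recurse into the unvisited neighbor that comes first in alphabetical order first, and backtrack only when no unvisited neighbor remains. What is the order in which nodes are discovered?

ZW, EJ, IM, PI, ZO, WN, SM, VK, WR, TL, YM, UM, FN, XW, GL, VB, TR

Visit ZW
ZW → EJ
ZW → IM
ZW → PI
PI → ZO
ZO → WN
WN → SM
WN → VK
VK → WR
WR → TL
WN → YM
ZW → UM
UM → FN
UM → XW
XW → GL
ZW → VB
VB → TR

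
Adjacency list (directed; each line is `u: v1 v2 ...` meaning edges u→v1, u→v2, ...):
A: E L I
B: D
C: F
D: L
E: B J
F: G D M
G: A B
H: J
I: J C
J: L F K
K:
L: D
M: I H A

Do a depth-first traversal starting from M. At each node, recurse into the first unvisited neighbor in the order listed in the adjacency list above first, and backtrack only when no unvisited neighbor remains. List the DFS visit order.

Visit M
M → I
I → J
J → L
L → D
J → F
F → G
G → A
A → E
E → B
J → K
I → C
M → H

M I J L D F G A E B K C H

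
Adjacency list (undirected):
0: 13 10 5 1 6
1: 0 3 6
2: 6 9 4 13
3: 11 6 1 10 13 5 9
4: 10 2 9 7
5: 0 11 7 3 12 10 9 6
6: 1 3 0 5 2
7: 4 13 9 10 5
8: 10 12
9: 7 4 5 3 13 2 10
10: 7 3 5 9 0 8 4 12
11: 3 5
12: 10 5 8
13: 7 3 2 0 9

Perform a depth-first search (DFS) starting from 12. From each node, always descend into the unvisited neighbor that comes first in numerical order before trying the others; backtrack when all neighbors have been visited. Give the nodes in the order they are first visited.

12 5 0 1 3 6 2 4 7 9 10 8 13 11

Visit 12
12 → 5
5 → 0
0 → 1
1 → 3
3 → 6
6 → 2
2 → 4
4 → 7
7 → 9
9 → 10
10 → 8
9 → 13
3 → 11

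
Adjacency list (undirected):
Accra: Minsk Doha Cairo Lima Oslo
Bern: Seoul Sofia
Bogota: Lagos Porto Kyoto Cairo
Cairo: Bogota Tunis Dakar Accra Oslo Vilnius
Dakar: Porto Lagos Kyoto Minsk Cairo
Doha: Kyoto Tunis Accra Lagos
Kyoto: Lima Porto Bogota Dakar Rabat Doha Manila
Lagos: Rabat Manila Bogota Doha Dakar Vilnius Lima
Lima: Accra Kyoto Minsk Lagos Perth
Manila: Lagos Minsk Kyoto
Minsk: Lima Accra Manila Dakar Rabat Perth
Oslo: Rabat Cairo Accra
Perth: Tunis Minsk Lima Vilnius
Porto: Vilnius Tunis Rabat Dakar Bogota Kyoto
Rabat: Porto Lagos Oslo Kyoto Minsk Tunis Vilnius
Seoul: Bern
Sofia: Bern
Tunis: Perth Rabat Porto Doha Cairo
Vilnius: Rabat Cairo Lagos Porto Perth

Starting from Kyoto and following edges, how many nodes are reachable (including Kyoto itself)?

16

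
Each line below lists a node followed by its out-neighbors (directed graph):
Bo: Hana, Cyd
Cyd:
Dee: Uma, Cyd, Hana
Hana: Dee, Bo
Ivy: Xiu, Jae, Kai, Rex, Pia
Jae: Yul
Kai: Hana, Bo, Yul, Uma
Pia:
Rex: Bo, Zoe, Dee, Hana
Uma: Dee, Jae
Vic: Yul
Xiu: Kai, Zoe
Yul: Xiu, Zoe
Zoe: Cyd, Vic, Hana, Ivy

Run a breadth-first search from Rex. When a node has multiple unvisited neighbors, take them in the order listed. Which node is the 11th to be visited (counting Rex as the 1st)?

Xiu

Visit Rex; enqueue Bo, Zoe, Dee, Hana → queue [Bo, Zoe, Dee, Hana]
Visit Bo; enqueue Cyd → queue [Zoe, Dee, Hana, Cyd]
Visit Zoe; enqueue Vic, Ivy → queue [Dee, Hana, Cyd, Vic, Ivy]
Visit Dee; enqueue Uma → queue [Hana, Cyd, Vic, Ivy, Uma]
Visit Hana → queue [Cyd, Vic, Ivy, Uma]
Visit Cyd → queue [Vic, Ivy, Uma]
Visit Vic; enqueue Yul → queue [Ivy, Uma, Yul]
Visit Ivy; enqueue Xiu, Jae, Kai, Pia → queue [Uma, Yul, Xiu, Jae, Kai, Pia]
Visit Uma → queue [Yul, Xiu, Jae, Kai, Pia]
Visit Yul → queue [Xiu, Jae, Kai, Pia]
Visit Xiu → queue [Jae, Kai, Pia]
Visit Jae → queue [Kai, Pia]
Visit Kai → queue [Pia]
Visit Pia → queue []

Visit order: Rex, Bo, Zoe, Dee, Hana, Cyd, Vic, Ivy, Uma, Yul, Xiu, Jae, Kai, Pia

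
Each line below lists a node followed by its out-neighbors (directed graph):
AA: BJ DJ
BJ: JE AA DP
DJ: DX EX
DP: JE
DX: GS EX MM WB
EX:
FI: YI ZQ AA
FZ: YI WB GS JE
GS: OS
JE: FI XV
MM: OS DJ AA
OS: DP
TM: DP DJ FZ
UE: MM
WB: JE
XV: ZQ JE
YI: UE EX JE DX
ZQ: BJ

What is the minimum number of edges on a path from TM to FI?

Level 0: TM
Level 1: DJ, DP, FZ
Level 2: DX, EX, GS, JE, WB, YI
Level 3: FI, MM, OS, UE, XV
Level 4: AA, ZQ
Level 5: BJ
FI first appears at level 3.

3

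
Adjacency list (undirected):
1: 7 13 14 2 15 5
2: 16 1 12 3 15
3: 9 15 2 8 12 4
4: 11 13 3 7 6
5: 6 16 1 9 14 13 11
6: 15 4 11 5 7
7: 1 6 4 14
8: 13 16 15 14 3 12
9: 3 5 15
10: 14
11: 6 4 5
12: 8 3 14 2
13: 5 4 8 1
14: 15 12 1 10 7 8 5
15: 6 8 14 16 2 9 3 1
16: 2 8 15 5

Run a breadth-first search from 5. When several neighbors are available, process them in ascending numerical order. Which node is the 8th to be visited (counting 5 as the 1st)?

Visit 5; enqueue 1, 6, 9, 11, 13, 14, 16 → queue [1, 6, 9, 11, 13, 14, 16]
Visit 1; enqueue 2, 7, 15 → queue [6, 9, 11, 13, 14, 16, 2, 7, 15]
Visit 6; enqueue 4 → queue [9, 11, 13, 14, 16, 2, 7, 15, 4]
Visit 9; enqueue 3 → queue [11, 13, 14, 16, 2, 7, 15, 4, 3]
Visit 11 → queue [13, 14, 16, 2, 7, 15, 4, 3]
Visit 13; enqueue 8 → queue [14, 16, 2, 7, 15, 4, 3, 8]
Visit 14; enqueue 10, 12 → queue [16, 2, 7, 15, 4, 3, 8, 10, 12]
Visit 16 → queue [2, 7, 15, 4, 3, 8, 10, 12]
Visit 2 → queue [7, 15, 4, 3, 8, 10, 12]
Visit 7 → queue [15, 4, 3, 8, 10, 12]
Visit 15 → queue [4, 3, 8, 10, 12]
Visit 4 → queue [3, 8, 10, 12]
Visit 3 → queue [8, 10, 12]
Visit 8 → queue [10, 12]
Visit 10 → queue [12]
Visit 12 → queue []

Visit order: 5, 1, 6, 9, 11, 13, 14, 16, 2, 7, 15, 4, 3, 8, 10, 12

16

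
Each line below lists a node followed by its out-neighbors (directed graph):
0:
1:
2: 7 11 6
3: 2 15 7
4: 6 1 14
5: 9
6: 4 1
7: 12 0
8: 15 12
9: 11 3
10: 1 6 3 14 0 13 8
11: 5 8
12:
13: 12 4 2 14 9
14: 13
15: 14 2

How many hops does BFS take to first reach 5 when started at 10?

4

Level 0: 10
Level 1: 0, 1, 3, 6, 8, 13, 14
Level 2: 2, 4, 7, 9, 12, 15
Level 3: 11
Level 4: 5
5 first appears at level 4.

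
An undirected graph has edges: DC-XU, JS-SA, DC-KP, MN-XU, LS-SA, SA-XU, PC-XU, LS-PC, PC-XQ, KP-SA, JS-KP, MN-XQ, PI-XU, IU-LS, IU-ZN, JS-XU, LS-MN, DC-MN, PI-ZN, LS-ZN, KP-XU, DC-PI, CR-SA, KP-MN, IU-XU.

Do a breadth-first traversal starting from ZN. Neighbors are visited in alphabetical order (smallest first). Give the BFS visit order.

ZN, IU, LS, PI, XU, MN, PC, SA, DC, JS, KP, XQ, CR

Visit ZN; enqueue IU, LS, PI → queue [IU, LS, PI]
Visit IU; enqueue XU → queue [LS, PI, XU]
Visit LS; enqueue MN, PC, SA → queue [PI, XU, MN, PC, SA]
Visit PI; enqueue DC → queue [XU, MN, PC, SA, DC]
Visit XU; enqueue JS, KP → queue [MN, PC, SA, DC, JS, KP]
Visit MN; enqueue XQ → queue [PC, SA, DC, JS, KP, XQ]
Visit PC → queue [SA, DC, JS, KP, XQ]
Visit SA; enqueue CR → queue [DC, JS, KP, XQ, CR]
Visit DC → queue [JS, KP, XQ, CR]
Visit JS → queue [KP, XQ, CR]
Visit KP → queue [XQ, CR]
Visit XQ → queue [CR]
Visit CR → queue []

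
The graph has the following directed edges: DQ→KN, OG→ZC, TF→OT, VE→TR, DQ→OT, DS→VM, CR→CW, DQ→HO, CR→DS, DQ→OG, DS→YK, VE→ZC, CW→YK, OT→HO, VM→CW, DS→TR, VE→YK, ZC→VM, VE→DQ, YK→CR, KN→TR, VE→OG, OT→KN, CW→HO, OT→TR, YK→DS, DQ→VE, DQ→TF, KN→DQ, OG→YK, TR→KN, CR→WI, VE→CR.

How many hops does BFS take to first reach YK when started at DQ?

Level 0: DQ
Level 1: HO, KN, OG, OT, TF, VE
Level 2: CR, TR, YK, ZC
Level 3: CW, DS, VM, WI
YK first appears at level 2.

2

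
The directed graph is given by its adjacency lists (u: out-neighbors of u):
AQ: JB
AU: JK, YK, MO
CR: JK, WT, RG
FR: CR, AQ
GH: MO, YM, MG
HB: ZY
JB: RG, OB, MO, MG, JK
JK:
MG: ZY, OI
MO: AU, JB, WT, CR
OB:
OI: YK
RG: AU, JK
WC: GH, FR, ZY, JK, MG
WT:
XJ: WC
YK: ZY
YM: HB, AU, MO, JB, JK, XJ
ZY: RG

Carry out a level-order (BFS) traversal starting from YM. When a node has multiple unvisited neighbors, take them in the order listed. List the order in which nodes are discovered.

YM, HB, AU, MO, JB, JK, XJ, ZY, YK, WT, CR, RG, OB, MG, WC, OI, GH, FR, AQ

Visit YM; enqueue HB, AU, MO, JB, JK, XJ → queue [HB, AU, MO, JB, JK, XJ]
Visit HB; enqueue ZY → queue [AU, MO, JB, JK, XJ, ZY]
Visit AU; enqueue YK → queue [MO, JB, JK, XJ, ZY, YK]
Visit MO; enqueue WT, CR → queue [JB, JK, XJ, ZY, YK, WT, CR]
Visit JB; enqueue RG, OB, MG → queue [JK, XJ, ZY, YK, WT, CR, RG, OB, MG]
Visit JK → queue [XJ, ZY, YK, WT, CR, RG, OB, MG]
Visit XJ; enqueue WC → queue [ZY, YK, WT, CR, RG, OB, MG, WC]
Visit ZY → queue [YK, WT, CR, RG, OB, MG, WC]
Visit YK → queue [WT, CR, RG, OB, MG, WC]
Visit WT → queue [CR, RG, OB, MG, WC]
Visit CR → queue [RG, OB, MG, WC]
Visit RG → queue [OB, MG, WC]
Visit OB → queue [MG, WC]
Visit MG; enqueue OI → queue [WC, OI]
Visit WC; enqueue GH, FR → queue [OI, GH, FR]
Visit OI → queue [GH, FR]
Visit GH → queue [FR]
Visit FR; enqueue AQ → queue [AQ]
Visit AQ → queue []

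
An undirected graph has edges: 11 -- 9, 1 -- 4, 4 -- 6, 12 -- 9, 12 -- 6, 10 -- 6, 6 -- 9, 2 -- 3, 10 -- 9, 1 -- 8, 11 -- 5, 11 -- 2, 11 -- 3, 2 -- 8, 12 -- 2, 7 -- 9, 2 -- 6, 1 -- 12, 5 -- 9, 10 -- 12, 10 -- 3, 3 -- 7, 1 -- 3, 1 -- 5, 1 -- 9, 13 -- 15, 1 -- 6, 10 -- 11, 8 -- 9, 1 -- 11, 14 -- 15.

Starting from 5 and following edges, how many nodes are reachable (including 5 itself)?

BFS from 5 visits: 5, 11, 9, 1, 10, 3, 2, 12, 8, 7, 6, 4
Reachable nodes: 12 of 15 total.

12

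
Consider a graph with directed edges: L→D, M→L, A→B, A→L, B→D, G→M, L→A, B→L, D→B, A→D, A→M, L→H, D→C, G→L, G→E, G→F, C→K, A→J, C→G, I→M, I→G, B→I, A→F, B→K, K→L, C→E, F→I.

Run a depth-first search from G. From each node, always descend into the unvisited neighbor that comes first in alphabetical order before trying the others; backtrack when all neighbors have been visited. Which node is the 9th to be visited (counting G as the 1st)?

D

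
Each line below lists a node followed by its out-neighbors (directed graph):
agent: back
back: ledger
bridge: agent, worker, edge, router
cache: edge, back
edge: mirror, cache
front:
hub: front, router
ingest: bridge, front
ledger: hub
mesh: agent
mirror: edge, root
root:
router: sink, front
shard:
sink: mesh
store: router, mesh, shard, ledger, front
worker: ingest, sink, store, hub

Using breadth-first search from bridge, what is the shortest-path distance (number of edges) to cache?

2

Level 0: bridge
Level 1: agent, edge, router, worker
Level 2: back, cache, front, hub, ingest, mirror, sink, store
Level 3: ledger, mesh, root, shard
cache first appears at level 2.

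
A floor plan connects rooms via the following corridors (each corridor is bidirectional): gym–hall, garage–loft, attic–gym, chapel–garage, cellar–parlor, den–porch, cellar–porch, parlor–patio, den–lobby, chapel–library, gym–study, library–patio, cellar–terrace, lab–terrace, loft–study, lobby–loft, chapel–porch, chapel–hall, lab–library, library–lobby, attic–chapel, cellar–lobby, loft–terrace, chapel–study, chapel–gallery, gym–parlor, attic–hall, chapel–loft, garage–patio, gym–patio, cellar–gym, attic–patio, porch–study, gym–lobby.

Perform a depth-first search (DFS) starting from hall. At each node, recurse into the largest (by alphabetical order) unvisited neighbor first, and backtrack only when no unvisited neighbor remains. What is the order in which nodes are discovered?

Visit hall
hall → gym
gym → study
study → porch
porch → den
den → lobby
lobby → loft
loft → terrace
terrace → lab
lab → library
library → patio
patio → parlor
parlor → cellar
patio → garage
garage → chapel
chapel → gallery
chapel → attic

hall gym study porch den lobby loft terrace lab library patio parlor cellar garage chapel gallery attic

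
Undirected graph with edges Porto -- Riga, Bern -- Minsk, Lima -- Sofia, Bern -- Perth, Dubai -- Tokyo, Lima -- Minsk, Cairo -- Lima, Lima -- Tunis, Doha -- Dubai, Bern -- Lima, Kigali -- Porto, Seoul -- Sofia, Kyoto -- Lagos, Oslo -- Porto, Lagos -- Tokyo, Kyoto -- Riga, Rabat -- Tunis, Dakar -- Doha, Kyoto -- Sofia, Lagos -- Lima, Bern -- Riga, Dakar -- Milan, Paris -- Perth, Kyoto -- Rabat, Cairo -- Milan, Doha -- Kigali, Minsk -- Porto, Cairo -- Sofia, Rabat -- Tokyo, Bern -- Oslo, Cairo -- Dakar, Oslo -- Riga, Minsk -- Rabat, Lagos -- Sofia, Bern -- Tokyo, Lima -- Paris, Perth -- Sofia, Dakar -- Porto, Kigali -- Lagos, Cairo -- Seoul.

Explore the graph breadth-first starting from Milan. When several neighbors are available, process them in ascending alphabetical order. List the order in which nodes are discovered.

Milan Cairo Dakar Lima Seoul Sofia Doha Porto Bern Lagos Minsk Paris Tunis Kyoto Perth Dubai Kigali Oslo Riga Tokyo Rabat

Visit Milan; enqueue Cairo, Dakar → queue [Cairo, Dakar]
Visit Cairo; enqueue Lima, Seoul, Sofia → queue [Dakar, Lima, Seoul, Sofia]
Visit Dakar; enqueue Doha, Porto → queue [Lima, Seoul, Sofia, Doha, Porto]
Visit Lima; enqueue Bern, Lagos, Minsk, Paris, Tunis → queue [Seoul, Sofia, Doha, Porto, Bern, Lagos, Minsk, Paris, Tunis]
Visit Seoul → queue [Sofia, Doha, Porto, Bern, Lagos, Minsk, Paris, Tunis]
Visit Sofia; enqueue Kyoto, Perth → queue [Doha, Porto, Bern, Lagos, Minsk, Paris, Tunis, Kyoto, Perth]
Visit Doha; enqueue Dubai, Kigali → queue [Porto, Bern, Lagos, Minsk, Paris, Tunis, Kyoto, Perth, Dubai, Kigali]
Visit Porto; enqueue Oslo, Riga → queue [Bern, Lagos, Minsk, Paris, Tunis, Kyoto, Perth, Dubai, Kigali, Oslo, Riga]
Visit Bern; enqueue Tokyo → queue [Lagos, Minsk, Paris, Tunis, Kyoto, Perth, Dubai, Kigali, Oslo, Riga, Tokyo]
Visit Lagos → queue [Minsk, Paris, Tunis, Kyoto, Perth, Dubai, Kigali, Oslo, Riga, Tokyo]
Visit Minsk; enqueue Rabat → queue [Paris, Tunis, Kyoto, Perth, Dubai, Kigali, Oslo, Riga, Tokyo, Rabat]
Visit Paris → queue [Tunis, Kyoto, Perth, Dubai, Kigali, Oslo, Riga, Tokyo, Rabat]
Visit Tunis → queue [Kyoto, Perth, Dubai, Kigali, Oslo, Riga, Tokyo, Rabat]
Visit Kyoto → queue [Perth, Dubai, Kigali, Oslo, Riga, Tokyo, Rabat]
Visit Perth → queue [Dubai, Kigali, Oslo, Riga, Tokyo, Rabat]
Visit Dubai → queue [Kigali, Oslo, Riga, Tokyo, Rabat]
Visit Kigali → queue [Oslo, Riga, Tokyo, Rabat]
Visit Oslo → queue [Riga, Tokyo, Rabat]
Visit Riga → queue [Tokyo, Rabat]
Visit Tokyo → queue [Rabat]
Visit Rabat → queue []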